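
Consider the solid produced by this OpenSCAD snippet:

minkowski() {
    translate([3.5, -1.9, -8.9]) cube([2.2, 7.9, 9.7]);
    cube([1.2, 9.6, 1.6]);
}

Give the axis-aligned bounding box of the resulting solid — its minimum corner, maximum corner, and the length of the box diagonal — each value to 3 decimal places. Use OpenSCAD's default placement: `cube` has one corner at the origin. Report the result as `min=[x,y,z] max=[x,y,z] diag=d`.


min=[3.500,-1.900,-8.900] max=[6.900,15.600,2.400] diag=21.107

A = translate([3.5, -1.9, -8.9]) cube([2.2, 7.9, 9.7]) → bbox [3.5,-1.9,-8.9] .. [5.7,6,0.8]
B = cube([1.2, 9.6, 1.6]) → bbox [0,0,0] .. [1.2,9.6,1.6]
lo = A.lo+B.lo = [3.5+0, -1.9+0, -8.9+0] = [3.500,-1.900,-8.900]
hi = A.hi+B.hi = [5.7+1.2, 6+9.6, 0.8+1.6] = [6.900,15.600,2.400]
diag = √(3.4²+17.5²+11.3²) = √445.5 = 21.107


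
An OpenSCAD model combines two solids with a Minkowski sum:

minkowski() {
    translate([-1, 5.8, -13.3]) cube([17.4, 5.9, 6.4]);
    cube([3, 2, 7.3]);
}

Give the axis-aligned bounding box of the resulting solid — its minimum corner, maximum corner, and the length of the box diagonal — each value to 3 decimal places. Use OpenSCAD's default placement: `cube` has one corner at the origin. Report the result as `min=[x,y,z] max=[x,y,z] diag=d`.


min=[-1.000,5.800,-13.300] max=[19.400,13.700,0.400] diag=25.812

A = translate([-1, 5.8, -13.3]) cube([17.4, 5.9, 6.4]) → bbox [-1,5.8,-13.3] .. [16.4,11.7,-6.9]
B = cube([3, 2, 7.3]) → bbox [0,0,0] .. [3,2,7.3]
lo = A.lo+B.lo = [-1+0, 5.8+0, -13.3+0] = [-1.000,5.800,-13.300]
hi = A.hi+B.hi = [16.4+3, 11.7+2, -6.9+7.3] = [19.400,13.700,0.400]
diag = √(20.4²+7.9²+13.7²) = √666.26 = 25.812


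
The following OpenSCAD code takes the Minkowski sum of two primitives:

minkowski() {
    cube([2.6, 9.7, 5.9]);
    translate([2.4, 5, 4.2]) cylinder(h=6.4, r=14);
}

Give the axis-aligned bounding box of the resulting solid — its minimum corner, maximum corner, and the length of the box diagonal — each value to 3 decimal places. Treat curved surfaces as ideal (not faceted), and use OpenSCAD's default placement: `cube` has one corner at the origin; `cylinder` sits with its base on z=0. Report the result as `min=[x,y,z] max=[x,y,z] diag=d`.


A = translate([2.4, 5, 4.2]) cylinder(h=6.4, r=14) → bbox [-11.6,-9,4.2] .. [16.4,19,10.6]
B = cube([2.6, 9.7, 5.9]) → bbox [0,0,0] .. [2.6,9.7,5.9]
lo = A.lo+B.lo = [-11.6+0, -9+0, 4.2+0] = [-11.600,-9.000,4.200]
hi = A.hi+B.hi = [16.4+2.6, 19+9.7, 10.6+5.9] = [19.000,28.700,16.500]
diag = √(30.6²+37.7²+12.3²) = √2508.94 = 50.089

min=[-11.600,-9.000,4.200] max=[19.000,28.700,16.500] diag=50.089


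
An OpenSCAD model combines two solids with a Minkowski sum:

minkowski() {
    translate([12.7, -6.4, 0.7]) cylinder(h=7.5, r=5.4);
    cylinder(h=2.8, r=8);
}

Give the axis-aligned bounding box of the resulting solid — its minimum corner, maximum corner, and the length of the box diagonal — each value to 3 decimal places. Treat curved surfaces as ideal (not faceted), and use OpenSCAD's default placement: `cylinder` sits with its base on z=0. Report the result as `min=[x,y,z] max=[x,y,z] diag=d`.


min=[-0.700,-19.800,0.700] max=[26.100,7.000,11.000] diag=39.276

A = translate([12.7, -6.4, 0.7]) cylinder(h=7.5, r=5.4) → bbox [7.3,-11.8,0.7] .. [18.1,-1,8.2]
B = cylinder(h=2.8, r=8) → bbox [-8,-8,0] .. [8,8,2.8]
lo = A.lo+B.lo = [7.3-8, -11.8-8, 0.7+0] = [-0.700,-19.800,0.700]
hi = A.hi+B.hi = [18.1+8, -1+8, 8.2+2.8] = [26.100,7.000,11.000]
diag = √(26.8²+26.8²+10.3²) = √1542.57 = 39.276


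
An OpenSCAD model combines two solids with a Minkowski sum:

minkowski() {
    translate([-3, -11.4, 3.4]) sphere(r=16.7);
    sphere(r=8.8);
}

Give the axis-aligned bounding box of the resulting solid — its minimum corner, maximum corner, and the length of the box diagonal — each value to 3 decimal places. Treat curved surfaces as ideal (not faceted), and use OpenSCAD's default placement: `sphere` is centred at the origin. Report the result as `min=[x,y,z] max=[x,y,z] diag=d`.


min=[-28.500,-36.900,-22.100] max=[22.500,14.100,28.900] diag=88.335

A = translate([-3, -11.4, 3.4]) sphere(r=16.7) → bbox [-19.7,-28.1,-13.3] .. [13.7,5.3,20.1]
B = sphere(r=8.8) → bbox [-8.8,-8.8,-8.8] .. [8.8,8.8,8.8]
lo = A.lo+B.lo = [-19.7-8.8, -28.1-8.8, -13.3-8.8] = [-28.500,-36.900,-22.100]
hi = A.hi+B.hi = [13.7+8.8, 5.3+8.8, 20.1+8.8] = [22.500,14.100,28.900]
diag = √(51²+51²+51²) = √7803 = 88.335


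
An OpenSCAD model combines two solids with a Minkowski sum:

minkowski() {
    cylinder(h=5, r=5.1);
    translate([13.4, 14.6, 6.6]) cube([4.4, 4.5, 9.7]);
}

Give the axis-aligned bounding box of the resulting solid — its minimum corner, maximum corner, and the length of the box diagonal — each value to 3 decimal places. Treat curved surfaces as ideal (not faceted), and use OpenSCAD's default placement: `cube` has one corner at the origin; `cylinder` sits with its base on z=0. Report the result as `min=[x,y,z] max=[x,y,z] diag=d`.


min=[8.300,9.500,6.600] max=[22.900,24.200,21.300] diag=25.404

A = translate([13.4, 14.6, 6.6]) cube([4.4, 4.5, 9.7]) → bbox [13.4,14.6,6.6] .. [17.8,19.1,16.3]
B = cylinder(h=5, r=5.1) → bbox [-5.1,-5.1,0] .. [5.1,5.1,5]
lo = A.lo+B.lo = [13.4-5.1, 14.6-5.1, 6.6+0] = [8.300,9.500,6.600]
hi = A.hi+B.hi = [17.8+5.1, 19.1+5.1, 16.3+5] = [22.900,24.200,21.300]
diag = √(14.6²+14.7²+14.7²) = √645.34 = 25.404


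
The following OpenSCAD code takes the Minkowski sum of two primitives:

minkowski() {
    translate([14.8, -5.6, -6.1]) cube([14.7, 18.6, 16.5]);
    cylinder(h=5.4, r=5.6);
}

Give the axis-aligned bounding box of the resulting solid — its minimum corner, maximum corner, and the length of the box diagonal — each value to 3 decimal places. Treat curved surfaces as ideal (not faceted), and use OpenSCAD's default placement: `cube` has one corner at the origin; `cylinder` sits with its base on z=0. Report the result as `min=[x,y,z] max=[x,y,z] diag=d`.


A = translate([14.8, -5.6, -6.1]) cube([14.7, 18.6, 16.5]) → bbox [14.8,-5.6,-6.1] .. [29.5,13,10.4]
B = cylinder(h=5.4, r=5.6) → bbox [-5.6,-5.6,0] .. [5.6,5.6,5.4]
lo = A.lo+B.lo = [14.8-5.6, -5.6-5.6, -6.1+0] = [9.200,-11.200,-6.100]
hi = A.hi+B.hi = [29.5+5.6, 13+5.6, 10.4+5.4] = [35.100,18.600,15.800]
diag = √(25.9²+29.8²+21.9²) = √2038.46 = 45.149

min=[9.200,-11.200,-6.100] max=[35.100,18.600,15.800] diag=45.149


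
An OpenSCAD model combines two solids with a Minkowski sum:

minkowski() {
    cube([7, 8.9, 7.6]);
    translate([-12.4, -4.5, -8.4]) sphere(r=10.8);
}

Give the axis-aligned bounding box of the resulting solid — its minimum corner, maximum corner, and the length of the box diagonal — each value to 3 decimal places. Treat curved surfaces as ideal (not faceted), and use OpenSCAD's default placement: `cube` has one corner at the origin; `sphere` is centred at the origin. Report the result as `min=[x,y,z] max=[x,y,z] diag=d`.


A = translate([-12.4, -4.5, -8.4]) sphere(r=10.8) → bbox [-23.2,-15.3,-19.2] .. [-1.6,6.3,2.4]
B = cube([7, 8.9, 7.6]) → bbox [0,0,0] .. [7,8.9,7.6]
lo = A.lo+B.lo = [-23.2+0, -15.3+0, -19.2+0] = [-23.200,-15.300,-19.200]
hi = A.hi+B.hi = [-1.6+7, 6.3+8.9, 2.4+7.6] = [5.400,15.200,10.000]
diag = √(28.6²+30.5²+29.2²) = √2600.85 = 50.999

min=[-23.200,-15.300,-19.200] max=[5.400,15.200,10.000] diag=50.999


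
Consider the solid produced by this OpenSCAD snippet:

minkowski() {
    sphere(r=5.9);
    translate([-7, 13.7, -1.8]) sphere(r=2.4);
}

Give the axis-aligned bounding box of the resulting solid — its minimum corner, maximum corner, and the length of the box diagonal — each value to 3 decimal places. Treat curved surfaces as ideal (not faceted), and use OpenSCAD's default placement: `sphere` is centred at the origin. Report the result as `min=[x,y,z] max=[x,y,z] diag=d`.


min=[-15.300,5.400,-10.100] max=[1.300,22.000,6.500] diag=28.752

A = translate([-7, 13.7, -1.8]) sphere(r=2.4) → bbox [-9.4,11.3,-4.2] .. [-4.6,16.1,0.6]
B = sphere(r=5.9) → bbox [-5.9,-5.9,-5.9] .. [5.9,5.9,5.9]
lo = A.lo+B.lo = [-9.4-5.9, 11.3-5.9, -4.2-5.9] = [-15.300,5.400,-10.100]
hi = A.hi+B.hi = [-4.6+5.9, 16.1+5.9, 0.6+5.9] = [1.300,22.000,6.500]
diag = √(16.6²+16.6²+16.6²) = √826.68 = 28.752


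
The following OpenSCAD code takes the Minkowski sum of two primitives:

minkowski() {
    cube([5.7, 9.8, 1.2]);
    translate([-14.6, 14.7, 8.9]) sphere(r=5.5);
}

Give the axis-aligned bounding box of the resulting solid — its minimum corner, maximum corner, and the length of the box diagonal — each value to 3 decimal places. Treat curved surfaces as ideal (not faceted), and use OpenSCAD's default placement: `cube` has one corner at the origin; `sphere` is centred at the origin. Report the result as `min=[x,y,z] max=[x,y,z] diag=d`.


A = translate([-14.6, 14.7, 8.9]) sphere(r=5.5) → bbox [-20.1,9.2,3.4] .. [-9.1,20.2,14.4]
B = cube([5.7, 9.8, 1.2]) → bbox [0,0,0] .. [5.7,9.8,1.2]
lo = A.lo+B.lo = [-20.1+0, 9.2+0, 3.4+0] = [-20.100,9.200,3.400]
hi = A.hi+B.hi = [-9.1+5.7, 20.2+9.8, 14.4+1.2] = [-3.400,30.000,15.600]
diag = √(16.7²+20.8²+12.2²) = √860.37 = 29.332

min=[-20.100,9.200,3.400] max=[-3.400,30.000,15.600] diag=29.332


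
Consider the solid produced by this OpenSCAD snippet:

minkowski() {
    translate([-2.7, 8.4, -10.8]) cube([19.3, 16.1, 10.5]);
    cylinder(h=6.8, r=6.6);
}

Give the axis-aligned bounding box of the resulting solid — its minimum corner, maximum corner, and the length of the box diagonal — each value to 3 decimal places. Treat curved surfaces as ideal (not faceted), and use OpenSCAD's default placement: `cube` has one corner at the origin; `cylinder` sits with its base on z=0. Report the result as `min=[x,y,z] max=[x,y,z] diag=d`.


min=[-9.300,1.800,-10.800] max=[23.200,31.100,6.500] diag=47.053

A = translate([-2.7, 8.4, -10.8]) cube([19.3, 16.1, 10.5]) → bbox [-2.7,8.4,-10.8] .. [16.6,24.5,-0.3]
B = cylinder(h=6.8, r=6.6) → bbox [-6.6,-6.6,0] .. [6.6,6.6,6.8]
lo = A.lo+B.lo = [-2.7-6.6, 8.4-6.6, -10.8+0] = [-9.300,1.800,-10.800]
hi = A.hi+B.hi = [16.6+6.6, 24.5+6.6, -0.3+6.8] = [23.200,31.100,6.500]
diag = √(32.5²+29.3²+17.3²) = √2214.03 = 47.053


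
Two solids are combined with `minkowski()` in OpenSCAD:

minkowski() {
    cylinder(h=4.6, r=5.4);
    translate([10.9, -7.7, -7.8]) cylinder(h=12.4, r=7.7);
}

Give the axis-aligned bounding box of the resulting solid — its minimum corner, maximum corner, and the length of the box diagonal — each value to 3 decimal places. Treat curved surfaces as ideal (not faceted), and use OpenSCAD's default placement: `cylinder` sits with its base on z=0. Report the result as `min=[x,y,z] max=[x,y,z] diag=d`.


min=[-2.200,-20.800,-7.800] max=[24.000,5.400,9.200] diag=40.766

A = translate([10.9, -7.7, -7.8]) cylinder(h=12.4, r=7.7) → bbox [3.2,-15.4,-7.8] .. [18.6,0,4.6]
B = cylinder(h=4.6, r=5.4) → bbox [-5.4,-5.4,0] .. [5.4,5.4,4.6]
lo = A.lo+B.lo = [3.2-5.4, -15.4-5.4, -7.8+0] = [-2.200,-20.800,-7.800]
hi = A.hi+B.hi = [18.6+5.4, 0+5.4, 4.6+4.6] = [24.000,5.400,9.200]
diag = √(26.2²+26.2²+17²) = √1661.88 = 40.766


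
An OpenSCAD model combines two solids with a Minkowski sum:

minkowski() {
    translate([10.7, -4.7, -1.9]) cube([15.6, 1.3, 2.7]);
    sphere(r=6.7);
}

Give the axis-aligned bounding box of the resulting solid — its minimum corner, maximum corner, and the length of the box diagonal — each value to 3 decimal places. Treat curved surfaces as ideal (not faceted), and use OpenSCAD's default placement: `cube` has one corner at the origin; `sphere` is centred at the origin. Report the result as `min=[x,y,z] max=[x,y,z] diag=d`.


A = translate([10.7, -4.7, -1.9]) cube([15.6, 1.3, 2.7]) → bbox [10.7,-4.7,-1.9] .. [26.3,-3.4,0.8]
B = sphere(r=6.7) → bbox [-6.7,-6.7,-6.7] .. [6.7,6.7,6.7]
lo = A.lo+B.lo = [10.7-6.7, -4.7-6.7, -1.9-6.7] = [4.000,-11.400,-8.600]
hi = A.hi+B.hi = [26.3+6.7, -3.4+6.7, 0.8+6.7] = [33.000,3.300,7.500]
diag = √(29²+14.7²+16.1²) = √1316.3 = 36.281

min=[4.000,-11.400,-8.600] max=[33.000,3.300,7.500] diag=36.281


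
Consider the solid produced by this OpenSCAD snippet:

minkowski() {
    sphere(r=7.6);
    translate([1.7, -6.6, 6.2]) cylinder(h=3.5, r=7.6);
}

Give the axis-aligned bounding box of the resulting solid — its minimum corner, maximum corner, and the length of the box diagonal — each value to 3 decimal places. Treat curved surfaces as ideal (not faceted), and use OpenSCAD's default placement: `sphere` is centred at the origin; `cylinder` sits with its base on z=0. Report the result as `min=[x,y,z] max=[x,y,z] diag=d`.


A = translate([1.7, -6.6, 6.2]) cylinder(h=3.5, r=7.6) → bbox [-5.9,-14.2,6.2] .. [9.3,1,9.7]
B = sphere(r=7.6) → bbox [-7.6,-7.6,-7.6] .. [7.6,7.6,7.6]
lo = A.lo+B.lo = [-5.9-7.6, -14.2-7.6, 6.2-7.6] = [-13.500,-21.800,-1.400]
hi = A.hi+B.hi = [9.3+7.6, 1+7.6, 9.7+7.6] = [16.900,8.600,17.300]
diag = √(30.4²+30.4²+18.7²) = √2198.01 = 46.883

min=[-13.500,-21.800,-1.400] max=[16.900,8.600,17.300] diag=46.883


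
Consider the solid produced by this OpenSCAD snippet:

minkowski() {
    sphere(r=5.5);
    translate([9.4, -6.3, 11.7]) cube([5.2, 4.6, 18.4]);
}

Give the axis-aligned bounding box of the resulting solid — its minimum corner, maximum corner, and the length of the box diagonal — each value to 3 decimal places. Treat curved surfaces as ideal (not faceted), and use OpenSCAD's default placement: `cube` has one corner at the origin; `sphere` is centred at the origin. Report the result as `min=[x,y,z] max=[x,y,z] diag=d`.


min=[3.900,-11.800,6.200] max=[20.100,3.800,35.600] diag=37.016

A = translate([9.4, -6.3, 11.7]) cube([5.2, 4.6, 18.4]) → bbox [9.4,-6.3,11.7] .. [14.6,-1.7,30.1]
B = sphere(r=5.5) → bbox [-5.5,-5.5,-5.5] .. [5.5,5.5,5.5]
lo = A.lo+B.lo = [9.4-5.5, -6.3-5.5, 11.7-5.5] = [3.900,-11.800,6.200]
hi = A.hi+B.hi = [14.6+5.5, -1.7+5.5, 30.1+5.5] = [20.100,3.800,35.600]
diag = √(16.2²+15.6²+29.4²) = √1370.16 = 37.016


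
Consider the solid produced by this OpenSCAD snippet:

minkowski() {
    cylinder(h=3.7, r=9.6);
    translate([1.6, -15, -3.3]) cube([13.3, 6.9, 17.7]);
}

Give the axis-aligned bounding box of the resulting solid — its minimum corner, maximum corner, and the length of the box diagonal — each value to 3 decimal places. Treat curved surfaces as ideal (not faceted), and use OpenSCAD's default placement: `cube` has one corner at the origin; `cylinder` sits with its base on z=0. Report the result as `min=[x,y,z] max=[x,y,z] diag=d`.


min=[-8.000,-24.600,-3.300] max=[24.500,1.500,18.100] diag=46.855

A = translate([1.6, -15, -3.3]) cube([13.3, 6.9, 17.7]) → bbox [1.6,-15,-3.3] .. [14.9,-8.1,14.4]
B = cylinder(h=3.7, r=9.6) → bbox [-9.6,-9.6,0] .. [9.6,9.6,3.7]
lo = A.lo+B.lo = [1.6-9.6, -15-9.6, -3.3+0] = [-8.000,-24.600,-3.300]
hi = A.hi+B.hi = [14.9+9.6, -8.1+9.6, 14.4+3.7] = [24.500,1.500,18.100]
diag = √(32.5²+26.1²+21.4²) = √2195.42 = 46.855


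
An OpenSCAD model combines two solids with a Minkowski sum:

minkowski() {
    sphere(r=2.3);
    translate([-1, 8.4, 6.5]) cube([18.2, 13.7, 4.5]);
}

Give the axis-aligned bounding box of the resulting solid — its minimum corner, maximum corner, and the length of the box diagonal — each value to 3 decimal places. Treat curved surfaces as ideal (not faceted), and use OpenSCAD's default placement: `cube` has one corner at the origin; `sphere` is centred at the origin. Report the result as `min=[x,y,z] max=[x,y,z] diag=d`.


A = translate([-1, 8.4, 6.5]) cube([18.2, 13.7, 4.5]) → bbox [-1,8.4,6.5] .. [17.2,22.1,11]
B = sphere(r=2.3) → bbox [-2.3,-2.3,-2.3] .. [2.3,2.3,2.3]
lo = A.lo+B.lo = [-1-2.3, 8.4-2.3, 6.5-2.3] = [-3.300,6.100,4.200]
hi = A.hi+B.hi = [17.2+2.3, 22.1+2.3, 11+2.3] = [19.500,24.400,13.300]
diag = √(22.8²+18.3²+9.1²) = √937.54 = 30.619

min=[-3.300,6.100,4.200] max=[19.500,24.400,13.300] diag=30.619


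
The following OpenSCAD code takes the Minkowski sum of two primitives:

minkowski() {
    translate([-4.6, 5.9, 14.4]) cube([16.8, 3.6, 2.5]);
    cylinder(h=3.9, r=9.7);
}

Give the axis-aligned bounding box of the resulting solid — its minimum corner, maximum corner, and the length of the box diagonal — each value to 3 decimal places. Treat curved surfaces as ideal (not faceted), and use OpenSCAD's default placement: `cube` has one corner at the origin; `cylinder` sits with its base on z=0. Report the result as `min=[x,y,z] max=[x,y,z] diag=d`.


min=[-14.300,-3.800,14.400] max=[21.900,19.200,20.800] diag=43.364

A = translate([-4.6, 5.9, 14.4]) cube([16.8, 3.6, 2.5]) → bbox [-4.6,5.9,14.4] .. [12.2,9.5,16.9]
B = cylinder(h=3.9, r=9.7) → bbox [-9.7,-9.7,0] .. [9.7,9.7,3.9]
lo = A.lo+B.lo = [-4.6-9.7, 5.9-9.7, 14.4+0] = [-14.300,-3.800,14.400]
hi = A.hi+B.hi = [12.2+9.7, 9.5+9.7, 16.9+3.9] = [21.900,19.200,20.800]
diag = √(36.2²+23²+6.4²) = √1880.4 = 43.364


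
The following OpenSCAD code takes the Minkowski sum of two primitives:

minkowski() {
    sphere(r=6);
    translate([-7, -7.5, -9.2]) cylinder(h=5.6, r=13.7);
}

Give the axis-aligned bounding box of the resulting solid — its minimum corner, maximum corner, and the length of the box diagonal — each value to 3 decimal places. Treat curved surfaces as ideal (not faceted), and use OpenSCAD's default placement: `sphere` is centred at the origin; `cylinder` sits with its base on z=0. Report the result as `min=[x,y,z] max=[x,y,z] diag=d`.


min=[-26.700,-27.200,-15.200] max=[12.700,12.200,2.400] diag=58.434

A = translate([-7, -7.5, -9.2]) cylinder(h=5.6, r=13.7) → bbox [-20.7,-21.2,-9.2] .. [6.7,6.2,-3.6]
B = sphere(r=6) → bbox [-6,-6,-6] .. [6,6,6]
lo = A.lo+B.lo = [-20.7-6, -21.2-6, -9.2-6] = [-26.700,-27.200,-15.200]
hi = A.hi+B.hi = [6.7+6, 6.2+6, -3.6+6] = [12.700,12.200,2.400]
diag = √(39.4²+39.4²+17.6²) = √3414.48 = 58.434


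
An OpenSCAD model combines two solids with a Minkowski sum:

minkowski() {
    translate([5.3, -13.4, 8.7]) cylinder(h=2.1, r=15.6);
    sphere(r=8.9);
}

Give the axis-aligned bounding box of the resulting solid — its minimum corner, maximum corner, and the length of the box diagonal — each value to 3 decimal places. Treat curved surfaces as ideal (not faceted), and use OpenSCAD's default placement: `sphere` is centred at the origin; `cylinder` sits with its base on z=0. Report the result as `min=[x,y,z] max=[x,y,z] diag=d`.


min=[-19.200,-37.900,-0.200] max=[29.800,11.100,19.700] diag=72.097

A = translate([5.3, -13.4, 8.7]) cylinder(h=2.1, r=15.6) → bbox [-10.3,-29,8.7] .. [20.9,2.2,10.8]
B = sphere(r=8.9) → bbox [-8.9,-8.9,-8.9] .. [8.9,8.9,8.9]
lo = A.lo+B.lo = [-10.3-8.9, -29-8.9, 8.7-8.9] = [-19.200,-37.900,-0.200]
hi = A.hi+B.hi = [20.9+8.9, 2.2+8.9, 10.8+8.9] = [29.800,11.100,19.700]
diag = √(49²+49²+19.9²) = √5198.01 = 72.097


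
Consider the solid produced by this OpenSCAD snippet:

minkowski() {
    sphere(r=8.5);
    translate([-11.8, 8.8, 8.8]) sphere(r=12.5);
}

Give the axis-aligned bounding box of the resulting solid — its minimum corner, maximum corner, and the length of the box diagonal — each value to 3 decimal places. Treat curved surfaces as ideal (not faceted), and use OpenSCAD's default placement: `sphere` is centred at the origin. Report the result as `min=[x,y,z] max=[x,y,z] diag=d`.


min=[-32.800,-12.200,-12.200] max=[9.200,29.800,29.800] diag=72.746

A = translate([-11.8, 8.8, 8.8]) sphere(r=12.5) → bbox [-24.3,-3.7,-3.7] .. [0.7,21.3,21.3]
B = sphere(r=8.5) → bbox [-8.5,-8.5,-8.5] .. [8.5,8.5,8.5]
lo = A.lo+B.lo = [-24.3-8.5, -3.7-8.5, -3.7-8.5] = [-32.800,-12.200,-12.200]
hi = A.hi+B.hi = [0.7+8.5, 21.3+8.5, 21.3+8.5] = [9.200,29.800,29.800]
diag = √(42²+42²+42²) = √5292 = 72.746


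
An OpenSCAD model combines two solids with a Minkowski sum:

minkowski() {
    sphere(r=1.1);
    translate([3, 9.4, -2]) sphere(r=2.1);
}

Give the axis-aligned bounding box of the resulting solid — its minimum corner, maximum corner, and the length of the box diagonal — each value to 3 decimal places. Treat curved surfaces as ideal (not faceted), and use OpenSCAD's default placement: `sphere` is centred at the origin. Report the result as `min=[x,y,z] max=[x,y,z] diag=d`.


A = translate([3, 9.4, -2]) sphere(r=2.1) → bbox [0.9,7.3,-4.1] .. [5.1,11.5,0.1]
B = sphere(r=1.1) → bbox [-1.1,-1.1,-1.1] .. [1.1,1.1,1.1]
lo = A.lo+B.lo = [0.9-1.1, 7.3-1.1, -4.1-1.1] = [-0.200,6.200,-5.200]
hi = A.hi+B.hi = [5.1+1.1, 11.5+1.1, 0.1+1.1] = [6.200,12.600,1.200]
diag = √(6.4²+6.4²+6.4²) = √122.88 = 11.085

min=[-0.200,6.200,-5.200] max=[6.200,12.600,1.200] diag=11.085


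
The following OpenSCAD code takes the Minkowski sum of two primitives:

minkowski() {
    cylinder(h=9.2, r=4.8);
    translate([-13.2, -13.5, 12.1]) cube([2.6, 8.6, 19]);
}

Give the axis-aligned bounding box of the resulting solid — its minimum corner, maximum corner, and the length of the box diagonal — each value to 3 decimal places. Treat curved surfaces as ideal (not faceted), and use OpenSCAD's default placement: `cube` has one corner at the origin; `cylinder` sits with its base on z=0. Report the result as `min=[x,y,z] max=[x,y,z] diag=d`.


min=[-18.000,-18.300,12.100] max=[-5.800,-0.100,40.300] diag=35.712

A = translate([-13.2, -13.5, 12.1]) cube([2.6, 8.6, 19]) → bbox [-13.2,-13.5,12.1] .. [-10.6,-4.9,31.1]
B = cylinder(h=9.2, r=4.8) → bbox [-4.8,-4.8,0] .. [4.8,4.8,9.2]
lo = A.lo+B.lo = [-13.2-4.8, -13.5-4.8, 12.1+0] = [-18.000,-18.300,12.100]
hi = A.hi+B.hi = [-10.6+4.8, -4.9+4.8, 31.1+9.2] = [-5.800,-0.100,40.300]
diag = √(12.2²+18.2²+28.2²) = √1275.32 = 35.712


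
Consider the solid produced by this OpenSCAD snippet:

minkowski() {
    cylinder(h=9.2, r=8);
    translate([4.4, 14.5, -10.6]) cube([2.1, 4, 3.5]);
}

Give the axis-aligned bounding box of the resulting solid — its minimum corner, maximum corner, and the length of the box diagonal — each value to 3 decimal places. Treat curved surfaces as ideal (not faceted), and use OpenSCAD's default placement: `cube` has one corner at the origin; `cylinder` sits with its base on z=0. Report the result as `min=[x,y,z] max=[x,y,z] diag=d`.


A = translate([4.4, 14.5, -10.6]) cube([2.1, 4, 3.5]) → bbox [4.4,14.5,-10.6] .. [6.5,18.5,-7.1]
B = cylinder(h=9.2, r=8) → bbox [-8,-8,0] .. [8,8,9.2]
lo = A.lo+B.lo = [4.4-8, 14.5-8, -10.6+0] = [-3.600,6.500,-10.600]
hi = A.hi+B.hi = [6.5+8, 18.5+8, -7.1+9.2] = [14.500,26.500,2.100]
diag = √(18.1²+20²+12.7²) = √888.9 = 29.814

min=[-3.600,6.500,-10.600] max=[14.500,26.500,2.100] diag=29.814


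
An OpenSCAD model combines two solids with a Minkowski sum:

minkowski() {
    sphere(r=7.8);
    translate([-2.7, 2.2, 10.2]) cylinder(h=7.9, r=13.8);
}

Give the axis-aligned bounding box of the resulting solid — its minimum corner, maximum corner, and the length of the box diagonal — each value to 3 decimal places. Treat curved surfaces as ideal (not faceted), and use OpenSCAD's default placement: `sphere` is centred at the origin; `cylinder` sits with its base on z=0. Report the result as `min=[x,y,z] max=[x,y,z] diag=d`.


A = translate([-2.7, 2.2, 10.2]) cylinder(h=7.9, r=13.8) → bbox [-16.5,-11.6,10.2] .. [11.1,16,18.1]
B = sphere(r=7.8) → bbox [-7.8,-7.8,-7.8] .. [7.8,7.8,7.8]
lo = A.lo+B.lo = [-16.5-7.8, -11.6-7.8, 10.2-7.8] = [-24.300,-19.400,2.400]
hi = A.hi+B.hi = [11.1+7.8, 16+7.8, 18.1+7.8] = [18.900,23.800,25.900]
diag = √(43.2²+43.2²+23.5²) = √4284.73 = 65.458

min=[-24.300,-19.400,2.400] max=[18.900,23.800,25.900] diag=65.458


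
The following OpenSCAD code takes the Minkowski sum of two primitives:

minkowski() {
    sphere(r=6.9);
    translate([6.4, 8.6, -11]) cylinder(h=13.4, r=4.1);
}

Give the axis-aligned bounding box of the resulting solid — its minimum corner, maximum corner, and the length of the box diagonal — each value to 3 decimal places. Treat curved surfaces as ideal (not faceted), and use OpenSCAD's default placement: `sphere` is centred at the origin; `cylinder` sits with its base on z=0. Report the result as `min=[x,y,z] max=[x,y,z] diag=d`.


A = translate([6.4, 8.6, -11]) cylinder(h=13.4, r=4.1) → bbox [2.3,4.5,-11] .. [10.5,12.7,2.4]
B = sphere(r=6.9) → bbox [-6.9,-6.9,-6.9] .. [6.9,6.9,6.9]
lo = A.lo+B.lo = [2.3-6.9, 4.5-6.9, -11-6.9] = [-4.600,-2.400,-17.900]
hi = A.hi+B.hi = [10.5+6.9, 12.7+6.9, 2.4+6.9] = [17.400,19.600,9.300]
diag = √(22²+22²+27.2²) = √1707.84 = 41.326

min=[-4.600,-2.400,-17.900] max=[17.400,19.600,9.300] diag=41.326


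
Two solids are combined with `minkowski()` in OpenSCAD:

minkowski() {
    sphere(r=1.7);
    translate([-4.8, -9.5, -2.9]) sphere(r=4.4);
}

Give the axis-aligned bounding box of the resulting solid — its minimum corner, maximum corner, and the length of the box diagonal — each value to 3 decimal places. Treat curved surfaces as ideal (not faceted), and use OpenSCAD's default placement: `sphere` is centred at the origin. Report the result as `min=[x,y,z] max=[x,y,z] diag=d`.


A = translate([-4.8, -9.5, -2.9]) sphere(r=4.4) → bbox [-9.2,-13.9,-7.3] .. [-0.4,-5.1,1.5]
B = sphere(r=1.7) → bbox [-1.7,-1.7,-1.7] .. [1.7,1.7,1.7]
lo = A.lo+B.lo = [-9.2-1.7, -13.9-1.7, -7.3-1.7] = [-10.900,-15.600,-9.000]
hi = A.hi+B.hi = [-0.4+1.7, -5.1+1.7, 1.5+1.7] = [1.300,-3.400,3.200]
diag = √(12.2²+12.2²+12.2²) = √446.52 = 21.131

min=[-10.900,-15.600,-9.000] max=[1.300,-3.400,3.200] diag=21.131


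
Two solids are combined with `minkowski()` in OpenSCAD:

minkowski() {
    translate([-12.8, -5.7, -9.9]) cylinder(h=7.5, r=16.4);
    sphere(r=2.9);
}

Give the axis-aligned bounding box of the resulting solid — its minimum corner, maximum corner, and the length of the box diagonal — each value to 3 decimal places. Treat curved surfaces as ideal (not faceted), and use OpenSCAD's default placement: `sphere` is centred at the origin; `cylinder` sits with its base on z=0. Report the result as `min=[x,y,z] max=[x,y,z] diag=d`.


A = translate([-12.8, -5.7, -9.9]) cylinder(h=7.5, r=16.4) → bbox [-29.2,-22.1,-9.9] .. [3.6,10.7,-2.4]
B = sphere(r=2.9) → bbox [-2.9,-2.9,-2.9] .. [2.9,2.9,2.9]
lo = A.lo+B.lo = [-29.2-2.9, -22.1-2.9, -9.9-2.9] = [-32.100,-25.000,-12.800]
hi = A.hi+B.hi = [3.6+2.9, 10.7+2.9, -2.4+2.9] = [6.500,13.600,0.500]
diag = √(38.6²+38.6²+13.3²) = √3156.81 = 56.185

min=[-32.100,-25.000,-12.800] max=[6.500,13.600,0.500] diag=56.185


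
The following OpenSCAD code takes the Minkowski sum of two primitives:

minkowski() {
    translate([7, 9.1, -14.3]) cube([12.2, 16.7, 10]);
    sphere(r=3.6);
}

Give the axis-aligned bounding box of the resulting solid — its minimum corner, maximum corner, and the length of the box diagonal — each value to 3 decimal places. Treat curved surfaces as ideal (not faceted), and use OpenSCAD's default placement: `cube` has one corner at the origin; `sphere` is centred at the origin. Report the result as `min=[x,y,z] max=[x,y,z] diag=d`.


min=[3.400,5.500,-17.900] max=[22.800,29.400,-0.700] diag=35.262

A = translate([7, 9.1, -14.3]) cube([12.2, 16.7, 10]) → bbox [7,9.1,-14.3] .. [19.2,25.8,-4.3]
B = sphere(r=3.6) → bbox [-3.6,-3.6,-3.6] .. [3.6,3.6,3.6]
lo = A.lo+B.lo = [7-3.6, 9.1-3.6, -14.3-3.6] = [3.400,5.500,-17.900]
hi = A.hi+B.hi = [19.2+3.6, 25.8+3.6, -4.3+3.6] = [22.800,29.400,-0.700]
diag = √(19.4²+23.9²+17.2²) = √1243.41 = 35.262


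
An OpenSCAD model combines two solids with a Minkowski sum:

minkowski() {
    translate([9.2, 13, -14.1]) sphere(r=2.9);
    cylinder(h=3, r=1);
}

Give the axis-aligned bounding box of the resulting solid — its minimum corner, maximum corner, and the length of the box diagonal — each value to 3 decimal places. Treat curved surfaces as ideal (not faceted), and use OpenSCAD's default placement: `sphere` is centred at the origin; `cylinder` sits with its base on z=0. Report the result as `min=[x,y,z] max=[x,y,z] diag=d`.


A = translate([9.2, 13, -14.1]) sphere(r=2.9) → bbox [6.3,10.1,-17] .. [12.1,15.9,-11.2]
B = cylinder(h=3, r=1) → bbox [-1,-1,0] .. [1,1,3]
lo = A.lo+B.lo = [6.3-1, 10.1-1, -17+0] = [5.300,9.100,-17.000]
hi = A.hi+B.hi = [12.1+1, 15.9+1, -11.2+3] = [13.100,16.900,-8.200]
diag = √(7.8²+7.8²+8.8²) = √199.12 = 14.111

min=[5.300,9.100,-17.000] max=[13.100,16.900,-8.200] diag=14.111


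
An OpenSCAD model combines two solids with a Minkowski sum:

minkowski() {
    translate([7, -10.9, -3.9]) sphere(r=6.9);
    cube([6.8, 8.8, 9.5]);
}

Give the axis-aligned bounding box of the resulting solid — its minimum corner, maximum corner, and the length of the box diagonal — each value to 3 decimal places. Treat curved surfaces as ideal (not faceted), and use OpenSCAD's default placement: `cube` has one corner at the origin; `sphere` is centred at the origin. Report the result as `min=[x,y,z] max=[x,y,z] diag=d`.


A = translate([7, -10.9, -3.9]) sphere(r=6.9) → bbox [0.1,-17.8,-10.8] .. [13.9,-4,3]
B = cube([6.8, 8.8, 9.5]) → bbox [0,0,0] .. [6.8,8.8,9.5]
lo = A.lo+B.lo = [0.1+0, -17.8+0, -10.8+0] = [0.100,-17.800,-10.800]
hi = A.hi+B.hi = [13.9+6.8, -4+8.8, 3+9.5] = [20.700,4.800,12.500]
diag = √(20.6²+22.6²+23.3²) = √1478.01 = 38.445

min=[0.100,-17.800,-10.800] max=[20.700,4.800,12.500] diag=38.445


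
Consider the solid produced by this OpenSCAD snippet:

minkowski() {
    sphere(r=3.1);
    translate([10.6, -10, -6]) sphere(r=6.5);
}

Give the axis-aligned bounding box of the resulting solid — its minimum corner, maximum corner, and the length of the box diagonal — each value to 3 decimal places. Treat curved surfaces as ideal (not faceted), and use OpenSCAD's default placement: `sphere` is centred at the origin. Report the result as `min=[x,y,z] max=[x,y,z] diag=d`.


min=[1.000,-19.600,-15.600] max=[20.200,-0.400,3.600] diag=33.255

A = translate([10.6, -10, -6]) sphere(r=6.5) → bbox [4.1,-16.5,-12.5] .. [17.1,-3.5,0.5]
B = sphere(r=3.1) → bbox [-3.1,-3.1,-3.1] .. [3.1,3.1,3.1]
lo = A.lo+B.lo = [4.1-3.1, -16.5-3.1, -12.5-3.1] = [1.000,-19.600,-15.600]
hi = A.hi+B.hi = [17.1+3.1, -3.5+3.1, 0.5+3.1] = [20.200,-0.400,3.600]
diag = √(19.2²+19.2²+19.2²) = √1105.92 = 33.255


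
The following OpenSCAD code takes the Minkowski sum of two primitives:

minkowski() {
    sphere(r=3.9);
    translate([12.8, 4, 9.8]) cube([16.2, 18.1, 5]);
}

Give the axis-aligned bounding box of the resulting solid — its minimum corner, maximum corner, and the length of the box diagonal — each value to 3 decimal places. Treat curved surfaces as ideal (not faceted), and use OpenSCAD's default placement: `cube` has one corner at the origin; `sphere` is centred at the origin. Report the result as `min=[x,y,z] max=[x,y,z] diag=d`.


A = translate([12.8, 4, 9.8]) cube([16.2, 18.1, 5]) → bbox [12.8,4,9.8] .. [29,22.1,14.8]
B = sphere(r=3.9) → bbox [-3.9,-3.9,-3.9] .. [3.9,3.9,3.9]
lo = A.lo+B.lo = [12.8-3.9, 4-3.9, 9.8-3.9] = [8.900,0.100,5.900]
hi = A.hi+B.hi = [29+3.9, 22.1+3.9, 14.8+3.9] = [32.900,26.000,18.700]
diag = √(24²+25.9²+12.8²) = √1410.65 = 37.559

min=[8.900,0.100,5.900] max=[32.900,26.000,18.700] diag=37.559


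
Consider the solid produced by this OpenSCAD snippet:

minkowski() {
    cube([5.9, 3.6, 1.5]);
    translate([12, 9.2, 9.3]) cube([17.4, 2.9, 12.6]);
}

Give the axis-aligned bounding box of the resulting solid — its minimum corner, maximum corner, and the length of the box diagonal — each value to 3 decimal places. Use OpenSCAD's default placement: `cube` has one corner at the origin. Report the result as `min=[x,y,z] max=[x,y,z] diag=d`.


min=[12.000,9.200,9.300] max=[35.300,15.700,23.400] diag=27.999

A = translate([12, 9.2, 9.3]) cube([17.4, 2.9, 12.6]) → bbox [12,9.2,9.3] .. [29.4,12.1,21.9]
B = cube([5.9, 3.6, 1.5]) → bbox [0,0,0] .. [5.9,3.6,1.5]
lo = A.lo+B.lo = [12+0, 9.2+0, 9.3+0] = [12.000,9.200,9.300]
hi = A.hi+B.hi = [29.4+5.9, 12.1+3.6, 21.9+1.5] = [35.300,15.700,23.400]
diag = √(23.3²+6.5²+14.1²) = √783.95 = 27.999


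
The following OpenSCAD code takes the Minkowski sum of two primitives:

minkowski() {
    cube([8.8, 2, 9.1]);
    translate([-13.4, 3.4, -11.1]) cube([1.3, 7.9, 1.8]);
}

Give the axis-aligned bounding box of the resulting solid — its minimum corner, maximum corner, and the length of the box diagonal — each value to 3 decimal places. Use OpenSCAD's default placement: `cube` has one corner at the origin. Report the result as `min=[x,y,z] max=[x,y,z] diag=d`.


A = translate([-13.4, 3.4, -11.1]) cube([1.3, 7.9, 1.8]) → bbox [-13.4,3.4,-11.1] .. [-12.1,11.3,-9.3]
B = cube([8.8, 2, 9.1]) → bbox [0,0,0] .. [8.8,2,9.1]
lo = A.lo+B.lo = [-13.4+0, 3.4+0, -11.1+0] = [-13.400,3.400,-11.100]
hi = A.hi+B.hi = [-12.1+8.8, 11.3+2, -9.3+9.1] = [-3.300,13.300,-0.200]
diag = √(10.1²+9.9²+10.9²) = √318.83 = 17.856

min=[-13.400,3.400,-11.100] max=[-3.300,13.300,-0.200] diag=17.856


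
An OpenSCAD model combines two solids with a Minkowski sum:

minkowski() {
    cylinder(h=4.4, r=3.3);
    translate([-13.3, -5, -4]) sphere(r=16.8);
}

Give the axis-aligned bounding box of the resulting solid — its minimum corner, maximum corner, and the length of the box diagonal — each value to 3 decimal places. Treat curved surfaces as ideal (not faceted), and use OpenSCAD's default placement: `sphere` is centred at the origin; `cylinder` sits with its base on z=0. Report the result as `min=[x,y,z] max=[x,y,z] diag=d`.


min=[-33.400,-25.100,-20.800] max=[6.800,15.100,17.200] diag=68.382

A = translate([-13.3, -5, -4]) sphere(r=16.8) → bbox [-30.1,-21.8,-20.8] .. [3.5,11.8,12.8]
B = cylinder(h=4.4, r=3.3) → bbox [-3.3,-3.3,0] .. [3.3,3.3,4.4]
lo = A.lo+B.lo = [-30.1-3.3, -21.8-3.3, -20.8+0] = [-33.400,-25.100,-20.800]
hi = A.hi+B.hi = [3.5+3.3, 11.8+3.3, 12.8+4.4] = [6.800,15.100,17.200]
diag = √(40.2²+40.2²+38²) = √4676.08 = 68.382


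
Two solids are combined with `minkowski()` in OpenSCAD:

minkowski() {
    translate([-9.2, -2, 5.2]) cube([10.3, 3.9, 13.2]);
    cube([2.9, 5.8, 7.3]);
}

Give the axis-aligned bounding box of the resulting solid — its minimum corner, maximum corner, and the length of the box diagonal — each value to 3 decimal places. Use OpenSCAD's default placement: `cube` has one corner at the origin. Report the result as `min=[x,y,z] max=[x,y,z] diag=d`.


min=[-9.200,-2.000,5.200] max=[4.000,7.700,25.700] diag=26.241

A = translate([-9.2, -2, 5.2]) cube([10.3, 3.9, 13.2]) → bbox [-9.2,-2,5.2] .. [1.1,1.9,18.4]
B = cube([2.9, 5.8, 7.3]) → bbox [0,0,0] .. [2.9,5.8,7.3]
lo = A.lo+B.lo = [-9.2+0, -2+0, 5.2+0] = [-9.200,-2.000,5.200]
hi = A.hi+B.hi = [1.1+2.9, 1.9+5.8, 18.4+7.3] = [4.000,7.700,25.700]
diag = √(13.2²+9.7²+20.5²) = √688.58 = 26.241


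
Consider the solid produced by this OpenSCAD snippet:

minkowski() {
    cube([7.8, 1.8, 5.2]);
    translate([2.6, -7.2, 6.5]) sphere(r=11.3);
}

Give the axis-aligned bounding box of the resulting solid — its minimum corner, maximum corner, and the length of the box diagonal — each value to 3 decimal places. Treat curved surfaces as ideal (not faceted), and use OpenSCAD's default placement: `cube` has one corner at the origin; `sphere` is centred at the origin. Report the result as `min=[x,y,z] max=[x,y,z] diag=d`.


min=[-8.700,-18.500,-4.800] max=[21.700,5.900,23.000] diag=47.879

A = translate([2.6, -7.2, 6.5]) sphere(r=11.3) → bbox [-8.7,-18.5,-4.8] .. [13.9,4.1,17.8]
B = cube([7.8, 1.8, 5.2]) → bbox [0,0,0] .. [7.8,1.8,5.2]
lo = A.lo+B.lo = [-8.7+0, -18.5+0, -4.8+0] = [-8.700,-18.500,-4.800]
hi = A.hi+B.hi = [13.9+7.8, 4.1+1.8, 17.8+5.2] = [21.700,5.900,23.000]
diag = √(30.4²+24.4²+27.8²) = √2292.36 = 47.879


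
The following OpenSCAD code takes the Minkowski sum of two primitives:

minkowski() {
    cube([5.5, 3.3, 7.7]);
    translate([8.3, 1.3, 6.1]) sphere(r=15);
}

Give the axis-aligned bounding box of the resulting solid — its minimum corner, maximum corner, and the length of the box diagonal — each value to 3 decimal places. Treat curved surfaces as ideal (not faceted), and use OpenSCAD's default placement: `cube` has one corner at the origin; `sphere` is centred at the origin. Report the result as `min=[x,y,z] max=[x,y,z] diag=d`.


min=[-6.700,-13.700,-8.900] max=[28.800,19.600,28.800] diag=61.566

A = translate([8.3, 1.3, 6.1]) sphere(r=15) → bbox [-6.7,-13.7,-8.9] .. [23.3,16.3,21.1]
B = cube([5.5, 3.3, 7.7]) → bbox [0,0,0] .. [5.5,3.3,7.7]
lo = A.lo+B.lo = [-6.7+0, -13.7+0, -8.9+0] = [-6.700,-13.700,-8.900]
hi = A.hi+B.hi = [23.3+5.5, 16.3+3.3, 21.1+7.7] = [28.800,19.600,28.800]
diag = √(35.5²+33.3²+37.7²) = √3790.43 = 61.566


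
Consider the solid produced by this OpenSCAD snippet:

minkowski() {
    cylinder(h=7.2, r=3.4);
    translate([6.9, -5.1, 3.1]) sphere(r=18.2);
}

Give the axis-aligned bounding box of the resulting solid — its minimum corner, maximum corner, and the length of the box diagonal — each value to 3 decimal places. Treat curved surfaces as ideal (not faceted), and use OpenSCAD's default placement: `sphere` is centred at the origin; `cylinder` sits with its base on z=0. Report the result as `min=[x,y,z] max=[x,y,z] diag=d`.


A = translate([6.9, -5.1, 3.1]) sphere(r=18.2) → bbox [-11.3,-23.3,-15.1] .. [25.1,13.1,21.3]
B = cylinder(h=7.2, r=3.4) → bbox [-3.4,-3.4,0] .. [3.4,3.4,7.2]
lo = A.lo+B.lo = [-11.3-3.4, -23.3-3.4, -15.1+0] = [-14.700,-26.700,-15.100]
hi = A.hi+B.hi = [25.1+3.4, 13.1+3.4, 21.3+7.2] = [28.500,16.500,28.500]
diag = √(43.2²+43.2²+43.6²) = √5633.44 = 75.056

min=[-14.700,-26.700,-15.100] max=[28.500,16.500,28.500] diag=75.056


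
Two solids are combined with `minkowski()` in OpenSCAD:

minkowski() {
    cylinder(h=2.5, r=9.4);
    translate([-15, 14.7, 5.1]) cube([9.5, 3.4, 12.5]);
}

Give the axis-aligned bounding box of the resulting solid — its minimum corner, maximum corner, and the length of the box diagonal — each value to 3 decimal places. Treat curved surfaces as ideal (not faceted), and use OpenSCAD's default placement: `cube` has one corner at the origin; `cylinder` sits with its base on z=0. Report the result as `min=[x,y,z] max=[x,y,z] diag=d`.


min=[-24.400,5.300,5.100] max=[3.900,27.500,20.100] diag=38.971

A = translate([-15, 14.7, 5.1]) cube([9.5, 3.4, 12.5]) → bbox [-15,14.7,5.1] .. [-5.5,18.1,17.6]
B = cylinder(h=2.5, r=9.4) → bbox [-9.4,-9.4,0] .. [9.4,9.4,2.5]
lo = A.lo+B.lo = [-15-9.4, 14.7-9.4, 5.1+0] = [-24.400,5.300,5.100]
hi = A.hi+B.hi = [-5.5+9.4, 18.1+9.4, 17.6+2.5] = [3.900,27.500,20.100]
diag = √(28.3²+22.2²+15²) = √1518.73 = 38.971


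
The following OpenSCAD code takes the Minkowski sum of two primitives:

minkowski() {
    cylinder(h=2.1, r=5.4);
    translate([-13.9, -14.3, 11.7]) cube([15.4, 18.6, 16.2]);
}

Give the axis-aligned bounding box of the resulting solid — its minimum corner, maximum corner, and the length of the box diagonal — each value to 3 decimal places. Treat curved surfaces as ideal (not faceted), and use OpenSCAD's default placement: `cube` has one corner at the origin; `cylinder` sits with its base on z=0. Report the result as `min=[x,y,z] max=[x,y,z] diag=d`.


min=[-19.300,-19.700,11.700] max=[6.900,9.700,30.000] diag=43.425

A = translate([-13.9, -14.3, 11.7]) cube([15.4, 18.6, 16.2]) → bbox [-13.9,-14.3,11.7] .. [1.5,4.3,27.9]
B = cylinder(h=2.1, r=5.4) → bbox [-5.4,-5.4,0] .. [5.4,5.4,2.1]
lo = A.lo+B.lo = [-13.9-5.4, -14.3-5.4, 11.7+0] = [-19.300,-19.700,11.700]
hi = A.hi+B.hi = [1.5+5.4, 4.3+5.4, 27.9+2.1] = [6.900,9.700,30.000]
diag = √(26.2²+29.4²+18.3²) = √1885.69 = 43.425


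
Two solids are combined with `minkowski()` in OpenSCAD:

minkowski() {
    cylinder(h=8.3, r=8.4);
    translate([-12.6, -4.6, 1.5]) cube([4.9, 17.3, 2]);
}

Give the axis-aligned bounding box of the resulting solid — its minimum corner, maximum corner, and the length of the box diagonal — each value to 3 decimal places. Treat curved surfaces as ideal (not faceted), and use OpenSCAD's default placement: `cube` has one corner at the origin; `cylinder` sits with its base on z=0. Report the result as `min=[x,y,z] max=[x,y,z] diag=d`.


A = translate([-12.6, -4.6, 1.5]) cube([4.9, 17.3, 2]) → bbox [-12.6,-4.6,1.5] .. [-7.7,12.7,3.5]
B = cylinder(h=8.3, r=8.4) → bbox [-8.4,-8.4,0] .. [8.4,8.4,8.3]
lo = A.lo+B.lo = [-12.6-8.4, -4.6-8.4, 1.5+0] = [-21.000,-13.000,1.500]
hi = A.hi+B.hi = [-7.7+8.4, 12.7+8.4, 3.5+8.3] = [0.700,21.100,11.800]
diag = √(21.7²+34.1²+10.3²) = √1739.79 = 41.711

min=[-21.000,-13.000,1.500] max=[0.700,21.100,11.800] diag=41.711
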